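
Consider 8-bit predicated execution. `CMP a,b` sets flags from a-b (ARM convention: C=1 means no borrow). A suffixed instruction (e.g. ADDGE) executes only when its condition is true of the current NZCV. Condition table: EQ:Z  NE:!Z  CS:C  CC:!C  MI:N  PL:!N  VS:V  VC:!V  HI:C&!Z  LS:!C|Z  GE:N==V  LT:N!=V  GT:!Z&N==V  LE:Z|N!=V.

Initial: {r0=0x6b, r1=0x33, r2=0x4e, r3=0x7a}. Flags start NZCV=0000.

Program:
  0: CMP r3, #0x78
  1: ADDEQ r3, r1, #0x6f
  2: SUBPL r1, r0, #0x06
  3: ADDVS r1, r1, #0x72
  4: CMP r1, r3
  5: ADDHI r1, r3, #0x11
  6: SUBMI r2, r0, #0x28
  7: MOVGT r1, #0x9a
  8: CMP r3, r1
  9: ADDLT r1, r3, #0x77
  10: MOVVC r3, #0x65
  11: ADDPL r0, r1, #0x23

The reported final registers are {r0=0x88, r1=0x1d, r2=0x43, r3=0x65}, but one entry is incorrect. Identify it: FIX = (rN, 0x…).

FIX = (r1, 0x65)

[0] flags=0010 → (cmp)
[1] flags=0010 EQ?F → skip
[2] flags=0010 PL?T → r1=0x65
[3] flags=0010 VS?F → skip
[4] flags=1000 → (cmp)
[5] flags=1000 HI?F → skip
[6] flags=1000 MI?T → r2=0x43
[7] flags=1000 GT?F → skip
[8] flags=0010 → (cmp)
[9] flags=0010 LT?F → skip
[10] flags=0010 VC?T → r3=0x65
[11] flags=0010 PL?T → r0=0x88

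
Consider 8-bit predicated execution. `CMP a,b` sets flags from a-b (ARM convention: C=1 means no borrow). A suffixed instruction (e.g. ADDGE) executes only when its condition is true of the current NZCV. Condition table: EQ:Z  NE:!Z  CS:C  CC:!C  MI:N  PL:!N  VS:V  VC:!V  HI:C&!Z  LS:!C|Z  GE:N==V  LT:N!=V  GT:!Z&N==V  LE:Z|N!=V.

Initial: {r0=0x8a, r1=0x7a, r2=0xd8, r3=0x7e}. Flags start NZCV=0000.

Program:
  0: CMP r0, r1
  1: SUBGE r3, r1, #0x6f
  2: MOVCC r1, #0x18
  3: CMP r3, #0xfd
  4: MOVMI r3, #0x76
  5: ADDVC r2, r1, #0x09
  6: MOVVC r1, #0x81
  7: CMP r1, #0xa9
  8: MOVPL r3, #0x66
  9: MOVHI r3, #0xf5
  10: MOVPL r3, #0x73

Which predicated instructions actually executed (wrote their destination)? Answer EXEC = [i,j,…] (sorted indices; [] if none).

[0] flags=0011 → (cmp)
[1] flags=0011 GE?F → skip
[2] flags=0011 CC?F → skip
[3] flags=1001 → (cmp)
[4] flags=1001 MI?T → r3=0x76
[5] flags=1001 VC?F → skip
[6] flags=1001 VC?F → skip
[7] flags=1001 → (cmp)
[8] flags=1001 PL?F → skip
[9] flags=1001 HI?F → skip
[10] flags=1001 PL?F → skip

EXEC = [4]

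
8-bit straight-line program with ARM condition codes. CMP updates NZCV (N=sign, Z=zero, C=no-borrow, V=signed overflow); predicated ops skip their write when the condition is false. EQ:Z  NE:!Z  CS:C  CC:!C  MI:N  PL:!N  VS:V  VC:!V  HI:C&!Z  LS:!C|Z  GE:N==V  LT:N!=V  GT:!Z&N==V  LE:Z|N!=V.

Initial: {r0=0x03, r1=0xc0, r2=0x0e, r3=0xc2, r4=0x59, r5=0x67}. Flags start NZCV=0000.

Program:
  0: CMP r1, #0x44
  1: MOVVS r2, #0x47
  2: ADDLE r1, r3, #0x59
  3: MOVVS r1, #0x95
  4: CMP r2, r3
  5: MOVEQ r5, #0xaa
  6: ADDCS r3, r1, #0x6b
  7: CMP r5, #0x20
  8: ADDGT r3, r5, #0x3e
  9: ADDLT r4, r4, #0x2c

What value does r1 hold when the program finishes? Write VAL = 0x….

[0] flags=0011 → (cmp)
[1] flags=0011 VS?T → r2=0x47
[2] flags=0011 LE?T → r1=0x1b
[3] flags=0011 VS?T → r1=0x95
[4] flags=1001 → (cmp)
[5] flags=1001 EQ?F → skip
[6] flags=1001 CS?F → skip
[7] flags=0010 → (cmp)
[8] flags=0010 GT?T → r3=0xa5
[9] flags=0010 LT?F → skip

VAL = 0x95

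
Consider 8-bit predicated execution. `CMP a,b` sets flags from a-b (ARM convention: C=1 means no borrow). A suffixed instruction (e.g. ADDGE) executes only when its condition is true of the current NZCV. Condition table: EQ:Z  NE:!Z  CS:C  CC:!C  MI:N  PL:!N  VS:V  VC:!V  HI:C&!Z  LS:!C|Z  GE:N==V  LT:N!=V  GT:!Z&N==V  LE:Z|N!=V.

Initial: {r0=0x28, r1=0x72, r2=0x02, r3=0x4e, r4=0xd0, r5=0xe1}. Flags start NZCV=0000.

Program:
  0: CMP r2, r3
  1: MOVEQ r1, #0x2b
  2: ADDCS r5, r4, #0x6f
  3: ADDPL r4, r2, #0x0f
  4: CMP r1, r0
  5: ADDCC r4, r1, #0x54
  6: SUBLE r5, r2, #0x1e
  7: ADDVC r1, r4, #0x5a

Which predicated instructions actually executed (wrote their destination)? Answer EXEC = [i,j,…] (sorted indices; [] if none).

0: ✓ CMP  NZCV=1000
1: · MOVEQ
2: · ADDCS
3: · ADDPL
4: ✓ CMP  NZCV=0010
5: · ADDCC
6: · SUBLE
7: ✓ ADDVC  r1←0x2a

EXEC = [7]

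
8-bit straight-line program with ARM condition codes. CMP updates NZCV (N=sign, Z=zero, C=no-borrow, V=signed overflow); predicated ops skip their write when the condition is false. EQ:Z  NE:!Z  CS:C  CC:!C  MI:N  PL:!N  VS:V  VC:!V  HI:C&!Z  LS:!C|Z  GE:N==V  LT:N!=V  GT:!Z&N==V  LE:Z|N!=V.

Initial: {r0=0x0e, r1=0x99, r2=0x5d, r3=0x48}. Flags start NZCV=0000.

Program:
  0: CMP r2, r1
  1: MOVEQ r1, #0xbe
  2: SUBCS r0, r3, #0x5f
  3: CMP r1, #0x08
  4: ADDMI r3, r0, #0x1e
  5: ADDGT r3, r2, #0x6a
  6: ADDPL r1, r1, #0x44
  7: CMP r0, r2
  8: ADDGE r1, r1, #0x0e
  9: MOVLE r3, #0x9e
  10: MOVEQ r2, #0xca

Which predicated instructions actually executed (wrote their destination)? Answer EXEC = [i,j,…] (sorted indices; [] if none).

[0] flags=1001 → (cmp)
[1] flags=1001 EQ?F → skip
[2] flags=1001 CS?F → skip
[3] flags=1010 → (cmp)
[4] flags=1010 MI?T → r3=0x2c
[5] flags=1010 GT?F → skip
[6] flags=1010 PL?F → skip
[7] flags=1000 → (cmp)
[8] flags=1000 GE?F → skip
[9] flags=1000 LE?T → r3=0x9e
[10] flags=1000 EQ?F → skip

EXEC = [4,9]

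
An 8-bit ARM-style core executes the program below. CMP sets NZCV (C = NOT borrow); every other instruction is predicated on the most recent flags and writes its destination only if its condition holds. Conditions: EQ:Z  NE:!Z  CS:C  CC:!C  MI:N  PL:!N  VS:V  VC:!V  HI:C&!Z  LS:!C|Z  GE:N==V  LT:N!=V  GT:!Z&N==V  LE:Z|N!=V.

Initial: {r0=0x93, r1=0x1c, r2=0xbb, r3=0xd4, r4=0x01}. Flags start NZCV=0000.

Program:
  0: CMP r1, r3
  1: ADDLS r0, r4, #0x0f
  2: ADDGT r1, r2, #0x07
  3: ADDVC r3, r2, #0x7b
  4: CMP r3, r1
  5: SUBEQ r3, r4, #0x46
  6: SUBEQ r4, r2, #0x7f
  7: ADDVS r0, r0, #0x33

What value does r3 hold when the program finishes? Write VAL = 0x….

VAL = 0x36

0: ✓ CMP  NZCV=0000
1: ✓ ADDLS  r0←0x10
2: ✓ ADDGT  r1←0xc2
3: ✓ ADDVC  r3←0x36
4: ✓ CMP  NZCV=0000
5: · SUBEQ
6: · SUBEQ
7: · ADDVS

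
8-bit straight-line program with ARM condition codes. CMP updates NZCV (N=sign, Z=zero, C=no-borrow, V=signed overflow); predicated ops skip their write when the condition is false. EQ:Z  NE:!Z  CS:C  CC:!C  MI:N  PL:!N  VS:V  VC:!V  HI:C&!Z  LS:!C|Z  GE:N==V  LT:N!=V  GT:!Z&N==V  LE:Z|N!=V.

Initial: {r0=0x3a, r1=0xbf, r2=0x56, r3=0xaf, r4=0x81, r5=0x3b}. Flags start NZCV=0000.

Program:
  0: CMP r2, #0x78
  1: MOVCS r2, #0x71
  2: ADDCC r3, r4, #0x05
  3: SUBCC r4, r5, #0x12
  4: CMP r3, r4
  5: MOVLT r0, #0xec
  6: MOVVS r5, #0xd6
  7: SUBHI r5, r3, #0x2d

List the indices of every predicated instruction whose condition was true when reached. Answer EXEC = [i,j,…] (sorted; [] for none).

0: ✓ CMP  NZCV=1000
1: · MOVCS
2: ✓ ADDCC  r3←0x86
3: ✓ SUBCC  r4←0x29
4: ✓ CMP  NZCV=0011
5: ✓ MOVLT  r0←0xec
6: ✓ MOVVS  r5←0xd6
7: ✓ SUBHI  r5←0x59

EXEC = [2,3,5,6,7]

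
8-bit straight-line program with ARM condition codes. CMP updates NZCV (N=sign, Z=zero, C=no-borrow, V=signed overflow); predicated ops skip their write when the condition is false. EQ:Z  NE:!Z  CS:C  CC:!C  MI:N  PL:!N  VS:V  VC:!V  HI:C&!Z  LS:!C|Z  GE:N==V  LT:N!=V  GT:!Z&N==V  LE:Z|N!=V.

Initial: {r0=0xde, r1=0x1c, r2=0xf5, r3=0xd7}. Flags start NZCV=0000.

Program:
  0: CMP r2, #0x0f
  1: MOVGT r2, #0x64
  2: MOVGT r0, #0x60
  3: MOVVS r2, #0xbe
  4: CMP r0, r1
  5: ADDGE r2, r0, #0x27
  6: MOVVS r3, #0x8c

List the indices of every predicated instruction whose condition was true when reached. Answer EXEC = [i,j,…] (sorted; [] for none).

EXEC = []

[0] flags=1010 → (cmp)
[1] flags=1010 GT?F → skip
[2] flags=1010 GT?F → skip
[3] flags=1010 VS?F → skip
[4] flags=1010 → (cmp)
[5] flags=1010 GE?F → skip
[6] flags=1010 VS?F → skip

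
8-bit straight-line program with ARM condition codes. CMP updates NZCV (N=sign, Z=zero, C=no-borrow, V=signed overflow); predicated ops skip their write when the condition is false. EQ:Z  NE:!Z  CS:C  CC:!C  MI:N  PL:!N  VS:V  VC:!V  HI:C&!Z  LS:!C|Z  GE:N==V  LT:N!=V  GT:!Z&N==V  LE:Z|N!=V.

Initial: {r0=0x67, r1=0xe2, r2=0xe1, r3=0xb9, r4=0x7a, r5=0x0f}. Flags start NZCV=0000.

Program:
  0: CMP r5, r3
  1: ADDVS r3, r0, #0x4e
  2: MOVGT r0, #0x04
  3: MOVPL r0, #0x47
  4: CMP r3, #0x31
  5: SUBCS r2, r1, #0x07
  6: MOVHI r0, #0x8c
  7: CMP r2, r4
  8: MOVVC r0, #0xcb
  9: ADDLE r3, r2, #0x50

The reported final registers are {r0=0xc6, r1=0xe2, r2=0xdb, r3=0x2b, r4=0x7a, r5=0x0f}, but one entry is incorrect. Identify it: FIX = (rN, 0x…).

[0] flags=0000 → (cmp)
[1] flags=0000 VS?F → skip
[2] flags=0000 GT?T → r0=0x04
[3] flags=0000 PL?T → r0=0x47
[4] flags=1010 → (cmp)
[5] flags=1010 CS?T → r2=0xdb
[6] flags=1010 HI?T → r0=0x8c
[7] flags=0011 → (cmp)
[8] flags=0011 VC?F → skip
[9] flags=0011 LE?T → r3=0x2b

FIX = (r0, 0x8c)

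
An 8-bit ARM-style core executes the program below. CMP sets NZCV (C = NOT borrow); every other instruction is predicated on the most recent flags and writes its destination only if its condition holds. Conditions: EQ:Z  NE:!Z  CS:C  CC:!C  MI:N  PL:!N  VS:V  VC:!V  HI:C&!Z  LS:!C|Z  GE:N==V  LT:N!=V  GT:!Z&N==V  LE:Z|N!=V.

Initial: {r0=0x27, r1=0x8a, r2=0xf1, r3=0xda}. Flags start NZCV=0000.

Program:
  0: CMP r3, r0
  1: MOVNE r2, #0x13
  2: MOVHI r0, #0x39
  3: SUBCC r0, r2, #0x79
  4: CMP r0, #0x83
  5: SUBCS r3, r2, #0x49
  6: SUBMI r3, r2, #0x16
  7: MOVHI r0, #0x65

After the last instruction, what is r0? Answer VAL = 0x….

[0] flags=1010 → (cmp)
[1] flags=1010 NE?T → r2=0x13
[2] flags=1010 HI?T → r0=0x39
[3] flags=1010 CC?F → skip
[4] flags=1001 → (cmp)
[5] flags=1001 CS?F → skip
[6] flags=1001 MI?T → r3=0xfd
[7] flags=1001 HI?F → skip

VAL = 0x39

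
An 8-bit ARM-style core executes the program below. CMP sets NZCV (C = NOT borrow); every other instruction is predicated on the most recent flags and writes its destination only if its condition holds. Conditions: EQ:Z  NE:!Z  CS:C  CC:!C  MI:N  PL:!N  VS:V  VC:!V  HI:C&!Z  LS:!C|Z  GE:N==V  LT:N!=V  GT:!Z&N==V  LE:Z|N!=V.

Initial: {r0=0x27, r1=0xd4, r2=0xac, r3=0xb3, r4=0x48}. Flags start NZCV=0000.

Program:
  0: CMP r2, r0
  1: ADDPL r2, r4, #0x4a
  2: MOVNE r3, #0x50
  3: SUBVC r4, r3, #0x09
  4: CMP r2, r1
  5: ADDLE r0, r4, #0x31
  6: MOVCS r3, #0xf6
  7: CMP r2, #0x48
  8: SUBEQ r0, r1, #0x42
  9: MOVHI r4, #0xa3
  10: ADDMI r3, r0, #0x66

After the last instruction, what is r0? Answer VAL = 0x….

0: ✓ CMP  NZCV=1010
1: · ADDPL
2: ✓ MOVNE  r3←0x50
3: ✓ SUBVC  r4←0x47
4: ✓ CMP  NZCV=1000
5: ✓ ADDLE  r0←0x78
6: · MOVCS
7: ✓ CMP  NZCV=0011
8: · SUBEQ
9: ✓ MOVHI  r4←0xa3
10: · ADDMI

VAL = 0x78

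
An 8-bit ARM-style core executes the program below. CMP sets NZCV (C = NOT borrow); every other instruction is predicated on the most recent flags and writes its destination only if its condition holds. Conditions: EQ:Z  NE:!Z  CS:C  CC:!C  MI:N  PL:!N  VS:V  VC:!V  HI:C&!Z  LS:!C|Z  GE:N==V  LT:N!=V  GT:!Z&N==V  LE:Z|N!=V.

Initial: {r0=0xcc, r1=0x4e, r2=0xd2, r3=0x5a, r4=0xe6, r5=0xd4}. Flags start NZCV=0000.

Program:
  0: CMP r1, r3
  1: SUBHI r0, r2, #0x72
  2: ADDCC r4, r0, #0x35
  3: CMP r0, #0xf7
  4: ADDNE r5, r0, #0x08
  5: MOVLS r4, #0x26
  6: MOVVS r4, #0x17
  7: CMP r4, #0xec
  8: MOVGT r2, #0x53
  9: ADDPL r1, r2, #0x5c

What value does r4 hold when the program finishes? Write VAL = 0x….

VAL = 0x26

0: ✓ CMP  NZCV=1000
1: · SUBHI
2: ✓ ADDCC  r4←0x01
3: ✓ CMP  NZCV=1000
4: ✓ ADDNE  r5←0xd4
5: ✓ MOVLS  r4←0x26
6: · MOVVS
7: ✓ CMP  NZCV=0000
8: ✓ MOVGT  r2←0x53
9: ✓ ADDPL  r1←0xaf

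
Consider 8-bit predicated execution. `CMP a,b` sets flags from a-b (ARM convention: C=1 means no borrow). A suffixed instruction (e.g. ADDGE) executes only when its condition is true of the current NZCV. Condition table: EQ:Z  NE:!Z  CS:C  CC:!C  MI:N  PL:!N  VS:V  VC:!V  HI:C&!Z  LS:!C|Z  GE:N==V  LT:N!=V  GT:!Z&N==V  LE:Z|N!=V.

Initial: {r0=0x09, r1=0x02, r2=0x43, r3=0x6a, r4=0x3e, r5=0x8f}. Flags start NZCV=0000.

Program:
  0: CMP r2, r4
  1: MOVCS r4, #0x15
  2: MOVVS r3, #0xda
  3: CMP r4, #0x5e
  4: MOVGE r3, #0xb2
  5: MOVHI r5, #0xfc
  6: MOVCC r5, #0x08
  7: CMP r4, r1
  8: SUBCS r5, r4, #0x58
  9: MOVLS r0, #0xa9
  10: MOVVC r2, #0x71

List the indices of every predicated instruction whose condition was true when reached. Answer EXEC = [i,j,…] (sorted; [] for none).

[0] flags=0010 → (cmp)
[1] flags=0010 CS?T → r4=0x15
[2] flags=0010 VS?F → skip
[3] flags=1000 → (cmp)
[4] flags=1000 GE?F → skip
[5] flags=1000 HI?F → skip
[6] flags=1000 CC?T → r5=0x08
[7] flags=0010 → (cmp)
[8] flags=0010 CS?T → r5=0xbd
[9] flags=0010 LS?F → skip
[10] flags=0010 VC?T → r2=0x71

EXEC = [1,6,8,10]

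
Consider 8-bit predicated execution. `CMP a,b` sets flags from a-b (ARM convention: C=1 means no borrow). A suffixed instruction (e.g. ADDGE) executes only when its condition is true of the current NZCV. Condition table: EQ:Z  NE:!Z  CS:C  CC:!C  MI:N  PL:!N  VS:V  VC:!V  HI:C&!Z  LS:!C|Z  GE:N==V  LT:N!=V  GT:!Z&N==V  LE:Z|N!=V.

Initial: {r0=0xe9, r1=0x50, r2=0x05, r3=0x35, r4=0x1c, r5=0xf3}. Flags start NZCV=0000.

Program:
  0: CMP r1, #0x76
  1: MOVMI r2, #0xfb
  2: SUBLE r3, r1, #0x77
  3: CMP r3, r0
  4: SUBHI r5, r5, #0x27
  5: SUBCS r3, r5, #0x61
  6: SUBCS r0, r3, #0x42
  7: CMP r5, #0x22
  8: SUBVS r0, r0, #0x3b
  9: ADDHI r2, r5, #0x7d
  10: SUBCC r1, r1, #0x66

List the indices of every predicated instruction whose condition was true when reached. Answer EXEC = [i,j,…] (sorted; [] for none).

[0] flags=1000 → (cmp)
[1] flags=1000 MI?T → r2=0xfb
[2] flags=1000 LE?T → r3=0xd9
[3] flags=1000 → (cmp)
[4] flags=1000 HI?F → skip
[5] flags=1000 CS?F → skip
[6] flags=1000 CS?F → skip
[7] flags=1010 → (cmp)
[8] flags=1010 VS?F → skip
[9] flags=1010 HI?T → r2=0x70
[10] flags=1010 CC?F → skip

EXEC = [1,2,9]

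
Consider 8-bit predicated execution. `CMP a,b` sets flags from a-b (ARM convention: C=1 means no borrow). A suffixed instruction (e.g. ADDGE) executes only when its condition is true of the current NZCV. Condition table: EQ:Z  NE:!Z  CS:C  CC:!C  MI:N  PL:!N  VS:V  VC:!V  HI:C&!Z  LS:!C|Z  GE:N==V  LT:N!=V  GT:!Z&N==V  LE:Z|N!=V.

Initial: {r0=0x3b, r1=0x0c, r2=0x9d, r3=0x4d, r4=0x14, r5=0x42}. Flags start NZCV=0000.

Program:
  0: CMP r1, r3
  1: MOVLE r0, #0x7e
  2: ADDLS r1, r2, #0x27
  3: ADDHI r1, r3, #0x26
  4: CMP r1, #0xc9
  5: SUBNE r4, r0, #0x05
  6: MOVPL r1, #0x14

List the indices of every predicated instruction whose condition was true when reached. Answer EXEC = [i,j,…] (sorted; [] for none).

EXEC = [1,2,5]

[0] flags=1000 → (cmp)
[1] flags=1000 LE?T → r0=0x7e
[2] flags=1000 LS?T → r1=0xc4
[3] flags=1000 HI?F → skip
[4] flags=1000 → (cmp)
[5] flags=1000 NE?T → r4=0x79
[6] flags=1000 PL?F → skip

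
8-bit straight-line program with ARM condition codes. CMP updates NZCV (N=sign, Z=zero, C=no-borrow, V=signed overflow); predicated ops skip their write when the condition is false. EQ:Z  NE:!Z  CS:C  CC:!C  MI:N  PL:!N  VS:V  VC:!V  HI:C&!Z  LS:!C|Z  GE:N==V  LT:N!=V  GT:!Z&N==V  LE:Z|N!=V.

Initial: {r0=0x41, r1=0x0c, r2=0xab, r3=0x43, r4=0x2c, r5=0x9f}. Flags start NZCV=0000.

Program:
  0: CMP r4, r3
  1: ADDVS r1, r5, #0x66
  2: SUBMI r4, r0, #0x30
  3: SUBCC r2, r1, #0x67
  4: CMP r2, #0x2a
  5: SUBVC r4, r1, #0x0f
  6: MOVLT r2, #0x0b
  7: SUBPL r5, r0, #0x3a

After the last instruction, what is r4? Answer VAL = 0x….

[0] flags=1000 → (cmp)
[1] flags=1000 VS?F → skip
[2] flags=1000 MI?T → r4=0x11
[3] flags=1000 CC?T → r2=0xa5
[4] flags=0011 → (cmp)
[5] flags=0011 VC?F → skip
[6] flags=0011 LT?T → r2=0x0b
[7] flags=0011 PL?T → r5=0x07

VAL = 0x11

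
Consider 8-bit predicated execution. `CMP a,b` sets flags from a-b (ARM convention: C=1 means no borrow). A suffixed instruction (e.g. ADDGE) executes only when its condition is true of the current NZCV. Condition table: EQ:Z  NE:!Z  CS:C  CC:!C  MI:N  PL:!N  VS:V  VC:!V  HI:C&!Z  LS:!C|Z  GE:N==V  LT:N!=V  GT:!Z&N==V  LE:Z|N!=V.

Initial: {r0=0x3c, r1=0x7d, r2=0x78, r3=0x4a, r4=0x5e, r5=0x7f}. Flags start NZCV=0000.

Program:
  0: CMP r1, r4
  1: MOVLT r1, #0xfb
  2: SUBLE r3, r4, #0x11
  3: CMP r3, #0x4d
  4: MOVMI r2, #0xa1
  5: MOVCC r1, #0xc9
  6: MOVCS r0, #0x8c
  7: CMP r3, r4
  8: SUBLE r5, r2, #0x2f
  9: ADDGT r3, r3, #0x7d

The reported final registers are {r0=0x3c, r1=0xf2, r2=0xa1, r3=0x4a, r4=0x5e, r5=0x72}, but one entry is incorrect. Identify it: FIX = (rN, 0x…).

[0] flags=0010 → (cmp)
[1] flags=0010 LT?F → skip
[2] flags=0010 LE?F → skip
[3] flags=1000 → (cmp)
[4] flags=1000 MI?T → r2=0xa1
[5] flags=1000 CC?T → r1=0xc9
[6] flags=1000 CS?F → skip
[7] flags=1000 → (cmp)
[8] flags=1000 LE?T → r5=0x72
[9] flags=1000 GT?F → skip

FIX = (r1, 0xc9)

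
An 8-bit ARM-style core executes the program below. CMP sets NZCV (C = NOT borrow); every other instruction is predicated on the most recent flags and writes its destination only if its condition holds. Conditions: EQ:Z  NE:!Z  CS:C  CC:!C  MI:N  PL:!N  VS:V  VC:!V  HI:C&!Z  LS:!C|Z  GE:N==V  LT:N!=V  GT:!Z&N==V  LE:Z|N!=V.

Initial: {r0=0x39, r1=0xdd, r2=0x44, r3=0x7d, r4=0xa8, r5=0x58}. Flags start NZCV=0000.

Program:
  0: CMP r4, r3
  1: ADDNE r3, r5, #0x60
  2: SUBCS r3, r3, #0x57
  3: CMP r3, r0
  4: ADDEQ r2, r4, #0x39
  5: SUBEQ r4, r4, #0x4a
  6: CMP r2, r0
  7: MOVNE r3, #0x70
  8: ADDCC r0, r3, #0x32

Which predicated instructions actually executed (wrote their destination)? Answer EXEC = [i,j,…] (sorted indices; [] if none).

EXEC = [1,2,7]

0: ✓ CMP  NZCV=0011
1: ✓ ADDNE  r3←0xb8
2: ✓ SUBCS  r3←0x61
3: ✓ CMP  NZCV=0010
4: · ADDEQ
5: · SUBEQ
6: ✓ CMP  NZCV=0010
7: ✓ MOVNE  r3←0x70
8: · ADDCC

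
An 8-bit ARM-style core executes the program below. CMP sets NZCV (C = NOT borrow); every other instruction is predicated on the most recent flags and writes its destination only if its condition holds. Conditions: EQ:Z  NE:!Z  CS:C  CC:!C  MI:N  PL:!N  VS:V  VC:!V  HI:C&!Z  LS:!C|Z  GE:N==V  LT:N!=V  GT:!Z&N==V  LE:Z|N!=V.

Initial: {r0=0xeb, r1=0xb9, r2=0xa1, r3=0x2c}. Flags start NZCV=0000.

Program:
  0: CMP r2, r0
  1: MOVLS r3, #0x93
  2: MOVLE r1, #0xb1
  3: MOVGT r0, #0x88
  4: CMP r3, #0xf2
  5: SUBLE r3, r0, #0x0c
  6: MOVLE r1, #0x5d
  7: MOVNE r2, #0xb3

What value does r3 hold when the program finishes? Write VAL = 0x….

[0] flags=1000 → (cmp)
[1] flags=1000 LS?T → r3=0x93
[2] flags=1000 LE?T → r1=0xb1
[3] flags=1000 GT?F → skip
[4] flags=1000 → (cmp)
[5] flags=1000 LE?T → r3=0xdf
[6] flags=1000 LE?T → r1=0x5d
[7] flags=1000 NE?T → r2=0xb3

VAL = 0xdf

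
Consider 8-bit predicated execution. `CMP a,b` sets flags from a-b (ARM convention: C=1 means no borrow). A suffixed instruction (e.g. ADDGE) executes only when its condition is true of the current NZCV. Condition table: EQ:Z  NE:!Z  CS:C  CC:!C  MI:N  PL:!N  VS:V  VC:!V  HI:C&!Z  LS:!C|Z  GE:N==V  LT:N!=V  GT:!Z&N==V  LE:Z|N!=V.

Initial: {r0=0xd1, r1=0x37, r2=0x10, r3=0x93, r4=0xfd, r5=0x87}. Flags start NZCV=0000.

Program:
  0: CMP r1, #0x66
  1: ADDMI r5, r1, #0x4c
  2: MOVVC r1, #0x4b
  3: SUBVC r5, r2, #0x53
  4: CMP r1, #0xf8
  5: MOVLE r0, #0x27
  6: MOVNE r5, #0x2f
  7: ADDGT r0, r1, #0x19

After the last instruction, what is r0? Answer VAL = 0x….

[0] flags=1000 → (cmp)
[1] flags=1000 MI?T → r5=0x83
[2] flags=1000 VC?T → r1=0x4b
[3] flags=1000 VC?T → r5=0xbd
[4] flags=0000 → (cmp)
[5] flags=0000 LE?F → skip
[6] flags=0000 NE?T → r5=0x2f
[7] flags=0000 GT?T → r0=0x64

VAL = 0x64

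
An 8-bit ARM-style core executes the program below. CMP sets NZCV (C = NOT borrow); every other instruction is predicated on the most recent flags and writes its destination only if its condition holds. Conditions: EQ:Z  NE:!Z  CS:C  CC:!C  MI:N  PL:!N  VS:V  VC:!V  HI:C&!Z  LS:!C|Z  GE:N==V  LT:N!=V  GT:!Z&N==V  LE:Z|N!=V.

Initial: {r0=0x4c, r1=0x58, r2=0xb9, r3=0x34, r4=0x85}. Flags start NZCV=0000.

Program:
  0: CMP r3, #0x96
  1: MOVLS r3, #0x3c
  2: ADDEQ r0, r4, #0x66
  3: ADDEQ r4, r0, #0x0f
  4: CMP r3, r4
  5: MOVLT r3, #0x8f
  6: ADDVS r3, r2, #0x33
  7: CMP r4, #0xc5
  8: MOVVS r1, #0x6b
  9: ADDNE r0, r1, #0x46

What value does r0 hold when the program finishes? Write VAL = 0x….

VAL = 0x9e

0: ✓ CMP  NZCV=1001
1: ✓ MOVLS  r3←0x3c
2: · ADDEQ
3: · ADDEQ
4: ✓ CMP  NZCV=1001
5: · MOVLT
6: ✓ ADDVS  r3←0xec
7: ✓ CMP  NZCV=1000
8: · MOVVS
9: ✓ ADDNE  r0←0x9e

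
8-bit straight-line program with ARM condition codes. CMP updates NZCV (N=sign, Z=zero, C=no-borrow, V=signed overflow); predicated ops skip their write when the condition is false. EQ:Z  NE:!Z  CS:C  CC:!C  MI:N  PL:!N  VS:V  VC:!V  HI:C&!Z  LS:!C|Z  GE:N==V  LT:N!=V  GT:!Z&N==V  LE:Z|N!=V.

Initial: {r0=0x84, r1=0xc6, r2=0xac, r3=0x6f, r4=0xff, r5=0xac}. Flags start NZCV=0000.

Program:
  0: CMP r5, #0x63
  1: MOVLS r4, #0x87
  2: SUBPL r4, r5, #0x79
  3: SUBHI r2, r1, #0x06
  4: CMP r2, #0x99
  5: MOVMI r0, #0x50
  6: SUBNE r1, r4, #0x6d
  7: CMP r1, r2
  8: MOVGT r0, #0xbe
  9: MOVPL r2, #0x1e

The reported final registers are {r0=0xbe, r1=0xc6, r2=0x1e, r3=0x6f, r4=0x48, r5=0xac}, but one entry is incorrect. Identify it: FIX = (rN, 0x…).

FIX = (r4, 0x33)

[0] flags=0011 → (cmp)
[1] flags=0011 LS?F → skip
[2] flags=0011 PL?T → r4=0x33
[3] flags=0011 HI?T → r2=0xc0
[4] flags=0010 → (cmp)
[5] flags=0010 MI?F → skip
[6] flags=0010 NE?T → r1=0xc6
[7] flags=0010 → (cmp)
[8] flags=0010 GT?T → r0=0xbe
[9] flags=0010 PL?T → r2=0x1e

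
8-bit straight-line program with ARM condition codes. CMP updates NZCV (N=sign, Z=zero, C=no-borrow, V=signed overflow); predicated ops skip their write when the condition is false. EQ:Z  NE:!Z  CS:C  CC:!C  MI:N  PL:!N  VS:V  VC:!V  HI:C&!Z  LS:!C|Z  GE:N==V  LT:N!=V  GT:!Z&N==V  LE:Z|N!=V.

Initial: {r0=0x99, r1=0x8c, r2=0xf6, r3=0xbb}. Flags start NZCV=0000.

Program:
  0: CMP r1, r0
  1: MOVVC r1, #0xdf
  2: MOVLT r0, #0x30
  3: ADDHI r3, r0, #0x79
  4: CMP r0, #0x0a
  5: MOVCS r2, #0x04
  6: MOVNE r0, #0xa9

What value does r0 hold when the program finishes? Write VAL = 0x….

VAL = 0xa9

0: ✓ CMP  NZCV=1000
1: ✓ MOVVC  r1←0xdf
2: ✓ MOVLT  r0←0x30
3: · ADDHI
4: ✓ CMP  NZCV=0010
5: ✓ MOVCS  r2←0x04
6: ✓ MOVNE  r0←0xa9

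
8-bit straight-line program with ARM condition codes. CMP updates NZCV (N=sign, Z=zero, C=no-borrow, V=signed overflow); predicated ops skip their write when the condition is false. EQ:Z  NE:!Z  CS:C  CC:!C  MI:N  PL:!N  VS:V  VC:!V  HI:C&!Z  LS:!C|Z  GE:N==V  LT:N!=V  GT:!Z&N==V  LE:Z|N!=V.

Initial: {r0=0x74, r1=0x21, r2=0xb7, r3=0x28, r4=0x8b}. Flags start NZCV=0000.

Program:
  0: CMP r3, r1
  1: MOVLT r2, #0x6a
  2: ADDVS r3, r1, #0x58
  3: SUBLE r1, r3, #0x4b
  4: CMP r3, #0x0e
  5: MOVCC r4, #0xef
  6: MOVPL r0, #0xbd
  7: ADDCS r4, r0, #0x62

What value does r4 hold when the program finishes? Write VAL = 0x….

0: ✓ CMP  NZCV=0010
1: · MOVLT
2: · ADDVS
3: · SUBLE
4: ✓ CMP  NZCV=0010
5: · MOVCC
6: ✓ MOVPL  r0←0xbd
7: ✓ ADDCS  r4←0x1f

VAL = 0x1f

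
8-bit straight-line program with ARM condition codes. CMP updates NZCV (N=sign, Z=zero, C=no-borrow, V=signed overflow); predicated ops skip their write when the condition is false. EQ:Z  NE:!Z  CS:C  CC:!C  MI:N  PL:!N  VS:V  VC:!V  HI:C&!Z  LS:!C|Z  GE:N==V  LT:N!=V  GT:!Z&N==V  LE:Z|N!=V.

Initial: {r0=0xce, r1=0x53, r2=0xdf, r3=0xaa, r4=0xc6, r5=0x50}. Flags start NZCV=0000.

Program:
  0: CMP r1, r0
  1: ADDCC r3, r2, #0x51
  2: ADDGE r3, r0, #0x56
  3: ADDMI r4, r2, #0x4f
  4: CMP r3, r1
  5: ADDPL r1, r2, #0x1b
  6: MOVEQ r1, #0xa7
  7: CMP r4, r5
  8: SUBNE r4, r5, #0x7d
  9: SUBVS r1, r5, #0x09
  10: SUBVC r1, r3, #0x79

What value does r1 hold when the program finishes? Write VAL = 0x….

0: ✓ CMP  NZCV=1001
1: ✓ ADDCC  r3←0x30
2: ✓ ADDGE  r3←0x24
3: ✓ ADDMI  r4←0x2e
4: ✓ CMP  NZCV=1000
5: · ADDPL
6: · MOVEQ
7: ✓ CMP  NZCV=1000
8: ✓ SUBNE  r4←0xd3
9: · SUBVS
10: ✓ SUBVC  r1←0xab

VAL = 0xab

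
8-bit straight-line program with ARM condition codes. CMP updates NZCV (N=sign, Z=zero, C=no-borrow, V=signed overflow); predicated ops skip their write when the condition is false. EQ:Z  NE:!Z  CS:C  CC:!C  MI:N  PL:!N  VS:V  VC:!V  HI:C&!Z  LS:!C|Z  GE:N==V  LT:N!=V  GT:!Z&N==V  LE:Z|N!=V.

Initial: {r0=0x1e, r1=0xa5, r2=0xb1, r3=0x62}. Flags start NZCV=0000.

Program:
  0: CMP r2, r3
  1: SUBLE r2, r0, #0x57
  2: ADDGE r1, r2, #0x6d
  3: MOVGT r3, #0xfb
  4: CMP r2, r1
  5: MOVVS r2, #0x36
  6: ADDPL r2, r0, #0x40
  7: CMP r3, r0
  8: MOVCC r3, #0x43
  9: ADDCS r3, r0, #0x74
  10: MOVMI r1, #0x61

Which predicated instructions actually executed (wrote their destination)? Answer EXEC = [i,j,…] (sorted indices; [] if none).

0: ✓ CMP  NZCV=0011
1: ✓ SUBLE  r2←0xc7
2: · ADDGE
3: · MOVGT
4: ✓ CMP  NZCV=0010
5: · MOVVS
6: ✓ ADDPL  r2←0x5e
7: ✓ CMP  NZCV=0010
8: · MOVCC
9: ✓ ADDCS  r3←0x92
10: · MOVMI

EXEC = [1,6,9]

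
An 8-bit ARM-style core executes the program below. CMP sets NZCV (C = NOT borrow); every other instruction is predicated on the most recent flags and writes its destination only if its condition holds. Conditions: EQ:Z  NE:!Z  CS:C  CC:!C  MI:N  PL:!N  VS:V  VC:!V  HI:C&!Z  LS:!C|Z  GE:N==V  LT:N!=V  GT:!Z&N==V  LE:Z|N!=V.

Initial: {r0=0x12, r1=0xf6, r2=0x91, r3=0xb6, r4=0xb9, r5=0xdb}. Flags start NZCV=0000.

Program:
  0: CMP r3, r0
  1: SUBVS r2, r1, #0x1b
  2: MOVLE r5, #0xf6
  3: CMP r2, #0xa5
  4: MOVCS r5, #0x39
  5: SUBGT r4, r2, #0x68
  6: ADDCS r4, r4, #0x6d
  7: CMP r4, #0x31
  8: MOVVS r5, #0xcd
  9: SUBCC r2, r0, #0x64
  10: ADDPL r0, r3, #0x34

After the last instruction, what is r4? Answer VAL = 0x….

VAL = 0xb9

0: ✓ CMP  NZCV=1010
1: · SUBVS
2: ✓ MOVLE  r5←0xf6
3: ✓ CMP  NZCV=1000
4: · MOVCS
5: · SUBGT
6: · ADDCS
7: ✓ CMP  NZCV=1010
8: · MOVVS
9: · SUBCC
10: · ADDPL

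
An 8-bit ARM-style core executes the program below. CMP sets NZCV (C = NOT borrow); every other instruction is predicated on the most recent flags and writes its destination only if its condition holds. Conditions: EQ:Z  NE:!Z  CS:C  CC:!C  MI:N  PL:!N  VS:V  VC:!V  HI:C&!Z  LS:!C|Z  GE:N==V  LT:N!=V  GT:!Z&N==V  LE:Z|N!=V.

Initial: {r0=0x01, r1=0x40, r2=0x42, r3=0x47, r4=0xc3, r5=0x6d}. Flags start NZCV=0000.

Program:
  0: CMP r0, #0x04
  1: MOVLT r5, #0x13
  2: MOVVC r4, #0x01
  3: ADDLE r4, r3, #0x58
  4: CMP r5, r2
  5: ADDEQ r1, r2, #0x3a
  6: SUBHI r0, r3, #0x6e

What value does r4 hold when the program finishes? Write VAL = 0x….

VAL = 0x9f

[0] flags=1000 → (cmp)
[1] flags=1000 LT?T → r5=0x13
[2] flags=1000 VC?T → r4=0x01
[3] flags=1000 LE?T → r4=0x9f
[4] flags=1000 → (cmp)
[5] flags=1000 EQ?F → skip
[6] flags=1000 HI?F → skip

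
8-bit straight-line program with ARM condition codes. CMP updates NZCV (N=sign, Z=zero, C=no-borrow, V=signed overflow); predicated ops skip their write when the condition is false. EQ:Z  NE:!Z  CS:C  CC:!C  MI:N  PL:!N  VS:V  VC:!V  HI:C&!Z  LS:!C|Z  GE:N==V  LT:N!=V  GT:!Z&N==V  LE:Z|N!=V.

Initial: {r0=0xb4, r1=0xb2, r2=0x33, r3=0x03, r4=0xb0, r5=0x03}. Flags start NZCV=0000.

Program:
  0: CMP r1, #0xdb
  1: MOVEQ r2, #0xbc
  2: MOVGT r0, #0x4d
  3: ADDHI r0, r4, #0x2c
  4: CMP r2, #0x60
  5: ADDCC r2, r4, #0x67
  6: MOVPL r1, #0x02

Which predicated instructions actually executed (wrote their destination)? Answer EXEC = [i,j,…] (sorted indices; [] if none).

0: ✓ CMP  NZCV=1000
1: · MOVEQ
2: · MOVGT
3: · ADDHI
4: ✓ CMP  NZCV=1000
5: ✓ ADDCC  r2←0x17
6: · MOVPL

EXEC = [5]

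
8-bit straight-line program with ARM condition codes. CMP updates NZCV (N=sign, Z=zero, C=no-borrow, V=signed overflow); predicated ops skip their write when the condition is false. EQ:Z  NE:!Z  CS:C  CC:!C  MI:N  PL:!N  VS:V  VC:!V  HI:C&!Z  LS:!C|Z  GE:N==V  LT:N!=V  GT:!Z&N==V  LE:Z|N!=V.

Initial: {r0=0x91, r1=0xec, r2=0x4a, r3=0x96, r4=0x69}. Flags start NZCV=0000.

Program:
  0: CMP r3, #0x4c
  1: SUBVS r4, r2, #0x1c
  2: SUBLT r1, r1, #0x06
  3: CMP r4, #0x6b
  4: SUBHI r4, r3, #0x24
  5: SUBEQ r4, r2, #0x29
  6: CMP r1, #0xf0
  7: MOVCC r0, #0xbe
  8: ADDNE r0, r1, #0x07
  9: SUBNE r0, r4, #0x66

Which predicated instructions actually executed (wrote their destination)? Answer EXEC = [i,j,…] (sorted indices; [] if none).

0: ✓ CMP  NZCV=0011
1: ✓ SUBVS  r4←0x2e
2: ✓ SUBLT  r1←0xe6
3: ✓ CMP  NZCV=1000
4: · SUBHI
5: · SUBEQ
6: ✓ CMP  NZCV=1000
7: ✓ MOVCC  r0←0xbe
8: ✓ ADDNE  r0←0xed
9: ✓ SUBNE  r0←0xc8

EXEC = [1,2,7,8,9]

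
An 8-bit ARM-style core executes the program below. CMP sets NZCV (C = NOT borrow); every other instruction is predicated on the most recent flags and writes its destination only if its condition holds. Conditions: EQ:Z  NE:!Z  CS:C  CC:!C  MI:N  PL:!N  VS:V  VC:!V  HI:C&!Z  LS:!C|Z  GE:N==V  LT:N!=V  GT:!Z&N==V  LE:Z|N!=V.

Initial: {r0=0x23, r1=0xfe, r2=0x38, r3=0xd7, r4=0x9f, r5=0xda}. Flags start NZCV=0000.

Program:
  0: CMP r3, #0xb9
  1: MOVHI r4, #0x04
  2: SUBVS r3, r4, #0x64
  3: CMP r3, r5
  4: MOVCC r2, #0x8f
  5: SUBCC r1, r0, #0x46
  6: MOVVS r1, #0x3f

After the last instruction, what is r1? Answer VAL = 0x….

VAL = 0xdd

0: ✓ CMP  NZCV=0010
1: ✓ MOVHI  r4←0x04
2: · SUBVS
3: ✓ CMP  NZCV=1000
4: ✓ MOVCC  r2←0x8f
5: ✓ SUBCC  r1←0xdd
6: · MOVVS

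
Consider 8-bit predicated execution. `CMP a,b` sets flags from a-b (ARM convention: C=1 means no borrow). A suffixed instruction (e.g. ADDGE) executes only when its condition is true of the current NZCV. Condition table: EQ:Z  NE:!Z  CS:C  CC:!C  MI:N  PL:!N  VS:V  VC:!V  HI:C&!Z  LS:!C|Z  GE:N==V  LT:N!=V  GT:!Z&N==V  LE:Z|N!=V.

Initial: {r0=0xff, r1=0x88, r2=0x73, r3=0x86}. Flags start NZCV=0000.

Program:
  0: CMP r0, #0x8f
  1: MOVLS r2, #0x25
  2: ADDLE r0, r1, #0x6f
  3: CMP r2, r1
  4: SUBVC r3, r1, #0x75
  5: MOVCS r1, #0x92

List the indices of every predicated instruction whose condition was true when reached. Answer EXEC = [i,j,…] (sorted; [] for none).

0: ✓ CMP  NZCV=0010
1: · MOVLS
2: · ADDLE
3: ✓ CMP  NZCV=1001
4: · SUBVC
5: · MOVCS

EXEC = []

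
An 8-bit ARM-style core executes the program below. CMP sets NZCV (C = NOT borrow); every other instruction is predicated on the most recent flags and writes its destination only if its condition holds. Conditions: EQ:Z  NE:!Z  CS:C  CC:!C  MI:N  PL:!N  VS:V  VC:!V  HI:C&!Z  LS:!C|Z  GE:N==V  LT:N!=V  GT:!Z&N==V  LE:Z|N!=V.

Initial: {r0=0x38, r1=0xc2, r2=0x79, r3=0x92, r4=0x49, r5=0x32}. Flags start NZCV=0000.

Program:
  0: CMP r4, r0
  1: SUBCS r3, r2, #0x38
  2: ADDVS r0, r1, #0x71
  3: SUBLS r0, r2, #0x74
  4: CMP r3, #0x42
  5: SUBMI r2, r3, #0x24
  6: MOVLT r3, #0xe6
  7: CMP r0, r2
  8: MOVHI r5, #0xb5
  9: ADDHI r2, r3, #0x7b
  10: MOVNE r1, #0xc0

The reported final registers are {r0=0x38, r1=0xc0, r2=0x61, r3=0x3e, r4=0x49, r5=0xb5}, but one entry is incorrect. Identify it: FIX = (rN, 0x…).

FIX = (r3, 0xe6)

0: ✓ CMP  NZCV=0010
1: ✓ SUBCS  r3←0x41
2: · ADDVS
3: · SUBLS
4: ✓ CMP  NZCV=1000
5: ✓ SUBMI  r2←0x1d
6: ✓ MOVLT  r3←0xe6
7: ✓ CMP  NZCV=0010
8: ✓ MOVHI  r5←0xb5
9: ✓ ADDHI  r2←0x61
10: ✓ MOVNE  r1←0xc0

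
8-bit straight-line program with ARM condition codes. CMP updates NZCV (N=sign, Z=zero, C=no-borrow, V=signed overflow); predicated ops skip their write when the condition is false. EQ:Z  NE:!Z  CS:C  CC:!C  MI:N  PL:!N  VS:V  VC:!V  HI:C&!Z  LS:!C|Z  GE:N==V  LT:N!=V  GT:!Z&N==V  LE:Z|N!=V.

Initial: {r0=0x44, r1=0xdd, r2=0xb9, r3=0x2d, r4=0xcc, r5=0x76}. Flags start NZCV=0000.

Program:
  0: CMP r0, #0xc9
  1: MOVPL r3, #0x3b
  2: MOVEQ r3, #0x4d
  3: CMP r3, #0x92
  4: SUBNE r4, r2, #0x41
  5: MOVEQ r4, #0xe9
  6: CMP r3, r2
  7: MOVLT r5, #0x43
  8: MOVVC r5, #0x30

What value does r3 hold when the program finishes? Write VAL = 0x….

0: ✓ CMP  NZCV=0000
1: ✓ MOVPL  r3←0x3b
2: · MOVEQ
3: ✓ CMP  NZCV=1001
4: ✓ SUBNE  r4←0x78
5: · MOVEQ
6: ✓ CMP  NZCV=1001
7: · MOVLT
8: · MOVVC

VAL = 0x3b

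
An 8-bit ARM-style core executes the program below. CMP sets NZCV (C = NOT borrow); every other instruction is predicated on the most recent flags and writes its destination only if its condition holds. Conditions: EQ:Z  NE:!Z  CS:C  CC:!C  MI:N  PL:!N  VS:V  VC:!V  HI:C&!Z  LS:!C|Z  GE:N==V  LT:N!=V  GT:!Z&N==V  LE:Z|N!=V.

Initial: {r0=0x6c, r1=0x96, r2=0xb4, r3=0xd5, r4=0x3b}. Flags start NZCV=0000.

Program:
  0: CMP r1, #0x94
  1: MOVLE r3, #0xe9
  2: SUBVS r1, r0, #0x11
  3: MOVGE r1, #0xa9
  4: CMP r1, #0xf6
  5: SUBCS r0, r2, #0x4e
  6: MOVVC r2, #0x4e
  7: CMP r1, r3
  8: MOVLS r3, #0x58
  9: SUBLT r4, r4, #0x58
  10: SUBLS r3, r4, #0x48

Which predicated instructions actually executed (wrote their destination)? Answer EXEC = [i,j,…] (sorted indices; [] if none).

EXEC = [3,6,8,9,10]

[0] flags=0010 → (cmp)
[1] flags=0010 LE?F → skip
[2] flags=0010 VS?F → skip
[3] flags=0010 GE?T → r1=0xa9
[4] flags=1000 → (cmp)
[5] flags=1000 CS?F → skip
[6] flags=1000 VC?T → r2=0x4e
[7] flags=1000 → (cmp)
[8] flags=1000 LS?T → r3=0x58
[9] flags=1000 LT?T → r4=0xe3
[10] flags=1000 LS?T → r3=0x9b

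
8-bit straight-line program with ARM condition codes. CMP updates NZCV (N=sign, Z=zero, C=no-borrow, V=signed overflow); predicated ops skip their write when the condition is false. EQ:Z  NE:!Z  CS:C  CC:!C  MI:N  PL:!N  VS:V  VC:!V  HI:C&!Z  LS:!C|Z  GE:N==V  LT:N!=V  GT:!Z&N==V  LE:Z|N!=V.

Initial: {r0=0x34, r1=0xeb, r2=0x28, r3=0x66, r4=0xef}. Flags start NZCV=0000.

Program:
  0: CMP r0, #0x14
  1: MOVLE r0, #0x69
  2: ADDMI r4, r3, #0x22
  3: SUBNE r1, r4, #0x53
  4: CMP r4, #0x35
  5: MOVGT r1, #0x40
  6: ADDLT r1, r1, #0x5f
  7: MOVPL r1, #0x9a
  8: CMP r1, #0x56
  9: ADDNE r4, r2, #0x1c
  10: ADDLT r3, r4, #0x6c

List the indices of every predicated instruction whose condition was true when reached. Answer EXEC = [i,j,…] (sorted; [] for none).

0: ✓ CMP  NZCV=0010
1: · MOVLE
2: · ADDMI
3: ✓ SUBNE  r1←0x9c
4: ✓ CMP  NZCV=1010
5: · MOVGT
6: ✓ ADDLT  r1←0xfb
7: · MOVPL
8: ✓ CMP  NZCV=1010
9: ✓ ADDNE  r4←0x44
10: ✓ ADDLT  r3←0xb0

EXEC = [3,6,9,10]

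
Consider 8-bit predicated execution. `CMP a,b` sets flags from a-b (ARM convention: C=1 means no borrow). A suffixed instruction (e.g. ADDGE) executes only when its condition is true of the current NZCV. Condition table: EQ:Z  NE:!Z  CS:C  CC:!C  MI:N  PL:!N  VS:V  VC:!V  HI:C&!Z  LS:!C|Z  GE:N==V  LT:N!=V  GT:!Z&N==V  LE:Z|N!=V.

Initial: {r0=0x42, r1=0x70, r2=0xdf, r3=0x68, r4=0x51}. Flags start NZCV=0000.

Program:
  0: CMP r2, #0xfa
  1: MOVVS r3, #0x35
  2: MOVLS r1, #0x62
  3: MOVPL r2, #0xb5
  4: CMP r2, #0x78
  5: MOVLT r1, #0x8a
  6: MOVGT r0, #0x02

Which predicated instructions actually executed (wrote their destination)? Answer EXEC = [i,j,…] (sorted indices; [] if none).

[0] flags=1000 → (cmp)
[1] flags=1000 VS?F → skip
[2] flags=1000 LS?T → r1=0x62
[3] flags=1000 PL?F → skip
[4] flags=0011 → (cmp)
[5] flags=0011 LT?T → r1=0x8a
[6] flags=0011 GT?F → skip

EXEC = [2,5]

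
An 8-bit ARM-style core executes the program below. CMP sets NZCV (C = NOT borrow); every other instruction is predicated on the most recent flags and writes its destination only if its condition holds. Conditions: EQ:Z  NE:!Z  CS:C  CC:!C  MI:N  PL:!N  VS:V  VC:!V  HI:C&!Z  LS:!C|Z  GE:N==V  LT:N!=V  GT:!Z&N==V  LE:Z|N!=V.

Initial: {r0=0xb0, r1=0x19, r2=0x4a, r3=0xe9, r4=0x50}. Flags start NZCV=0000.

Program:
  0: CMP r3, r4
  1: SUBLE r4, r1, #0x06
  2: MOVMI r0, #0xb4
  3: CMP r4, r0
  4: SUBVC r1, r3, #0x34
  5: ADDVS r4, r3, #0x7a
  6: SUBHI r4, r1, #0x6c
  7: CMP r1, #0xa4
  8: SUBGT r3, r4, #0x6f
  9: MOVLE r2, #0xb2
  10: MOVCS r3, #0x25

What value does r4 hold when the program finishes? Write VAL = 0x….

VAL = 0x13

[0] flags=1010 → (cmp)
[1] flags=1010 LE?T → r4=0x13
[2] flags=1010 MI?T → r0=0xb4
[3] flags=0000 → (cmp)
[4] flags=0000 VC?T → r1=0xb5
[5] flags=0000 VS?F → skip
[6] flags=0000 HI?F → skip
[7] flags=0010 → (cmp)
[8] flags=0010 GT?T → r3=0xa4
[9] flags=0010 LE?F → skip
[10] flags=0010 CS?T → r3=0x25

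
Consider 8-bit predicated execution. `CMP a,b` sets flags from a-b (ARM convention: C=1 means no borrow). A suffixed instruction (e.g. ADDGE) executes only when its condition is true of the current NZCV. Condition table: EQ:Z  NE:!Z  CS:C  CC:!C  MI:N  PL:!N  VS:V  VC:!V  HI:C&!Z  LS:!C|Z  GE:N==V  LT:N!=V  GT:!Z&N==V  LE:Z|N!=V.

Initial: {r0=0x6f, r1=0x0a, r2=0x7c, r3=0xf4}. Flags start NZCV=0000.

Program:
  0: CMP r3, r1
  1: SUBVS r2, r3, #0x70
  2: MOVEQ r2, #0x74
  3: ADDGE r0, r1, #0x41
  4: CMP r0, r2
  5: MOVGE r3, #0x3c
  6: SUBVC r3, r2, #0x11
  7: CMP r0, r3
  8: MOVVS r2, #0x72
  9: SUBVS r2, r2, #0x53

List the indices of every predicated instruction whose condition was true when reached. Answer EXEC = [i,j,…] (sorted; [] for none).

EXEC = [6]

0: ✓ CMP  NZCV=1010
1: · SUBVS
2: · MOVEQ
3: · ADDGE
4: ✓ CMP  NZCV=1000
5: · MOVGE
6: ✓ SUBVC  r3←0x6b
7: ✓ CMP  NZCV=0010
8: · MOVVS
9: · SUBVS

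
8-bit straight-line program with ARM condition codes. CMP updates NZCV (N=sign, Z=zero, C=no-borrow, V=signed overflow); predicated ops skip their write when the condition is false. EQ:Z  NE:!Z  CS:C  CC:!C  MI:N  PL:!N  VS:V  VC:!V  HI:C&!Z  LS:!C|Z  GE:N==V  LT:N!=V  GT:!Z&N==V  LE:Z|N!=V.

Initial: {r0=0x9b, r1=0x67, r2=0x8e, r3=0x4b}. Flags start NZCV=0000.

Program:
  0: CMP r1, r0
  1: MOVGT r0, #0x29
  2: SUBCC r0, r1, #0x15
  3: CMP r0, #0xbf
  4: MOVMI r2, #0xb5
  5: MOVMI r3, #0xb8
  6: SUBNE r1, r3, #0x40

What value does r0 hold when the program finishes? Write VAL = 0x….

VAL = 0x52

[0] flags=1001 → (cmp)
[1] flags=1001 GT?T → r0=0x29
[2] flags=1001 CC?T → r0=0x52
[3] flags=1001 → (cmp)
[4] flags=1001 MI?T → r2=0xb5
[5] flags=1001 MI?T → r3=0xb8
[6] flags=1001 NE?T → r1=0x78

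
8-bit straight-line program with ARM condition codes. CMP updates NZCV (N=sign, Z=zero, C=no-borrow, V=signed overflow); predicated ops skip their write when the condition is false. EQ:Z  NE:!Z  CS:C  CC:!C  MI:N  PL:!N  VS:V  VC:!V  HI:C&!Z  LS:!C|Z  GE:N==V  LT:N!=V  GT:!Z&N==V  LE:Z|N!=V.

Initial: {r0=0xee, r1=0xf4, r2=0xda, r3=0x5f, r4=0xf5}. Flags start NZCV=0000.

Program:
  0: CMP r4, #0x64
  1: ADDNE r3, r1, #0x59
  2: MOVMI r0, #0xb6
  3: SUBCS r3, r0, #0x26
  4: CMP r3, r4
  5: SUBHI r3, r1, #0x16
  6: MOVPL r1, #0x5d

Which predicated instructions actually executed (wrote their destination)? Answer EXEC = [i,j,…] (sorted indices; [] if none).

EXEC = [1,2,3]

0: ✓ CMP  NZCV=1010
1: ✓ ADDNE  r3←0x4d
2: ✓ MOVMI  r0←0xb6
3: ✓ SUBCS  r3←0x90
4: ✓ CMP  NZCV=1000
5: · SUBHI
6: · MOVPL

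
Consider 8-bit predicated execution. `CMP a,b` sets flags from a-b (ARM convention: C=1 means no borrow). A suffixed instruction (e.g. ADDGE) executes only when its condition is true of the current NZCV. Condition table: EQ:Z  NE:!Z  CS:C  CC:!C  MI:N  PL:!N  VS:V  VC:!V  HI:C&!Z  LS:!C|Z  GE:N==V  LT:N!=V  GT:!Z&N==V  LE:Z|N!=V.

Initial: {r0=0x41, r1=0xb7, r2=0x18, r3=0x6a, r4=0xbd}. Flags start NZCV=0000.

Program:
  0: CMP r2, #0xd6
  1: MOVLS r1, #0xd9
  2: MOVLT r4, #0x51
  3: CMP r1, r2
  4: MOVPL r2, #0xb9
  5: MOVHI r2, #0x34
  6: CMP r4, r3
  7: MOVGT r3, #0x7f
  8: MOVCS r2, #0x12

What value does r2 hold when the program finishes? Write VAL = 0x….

[0] flags=0000 → (cmp)
[1] flags=0000 LS?T → r1=0xd9
[2] flags=0000 LT?F → skip
[3] flags=1010 → (cmp)
[4] flags=1010 PL?F → skip
[5] flags=1010 HI?T → r2=0x34
[6] flags=0011 → (cmp)
[7] flags=0011 GT?F → skip
[8] flags=0011 CS?T → r2=0x12

VAL = 0x12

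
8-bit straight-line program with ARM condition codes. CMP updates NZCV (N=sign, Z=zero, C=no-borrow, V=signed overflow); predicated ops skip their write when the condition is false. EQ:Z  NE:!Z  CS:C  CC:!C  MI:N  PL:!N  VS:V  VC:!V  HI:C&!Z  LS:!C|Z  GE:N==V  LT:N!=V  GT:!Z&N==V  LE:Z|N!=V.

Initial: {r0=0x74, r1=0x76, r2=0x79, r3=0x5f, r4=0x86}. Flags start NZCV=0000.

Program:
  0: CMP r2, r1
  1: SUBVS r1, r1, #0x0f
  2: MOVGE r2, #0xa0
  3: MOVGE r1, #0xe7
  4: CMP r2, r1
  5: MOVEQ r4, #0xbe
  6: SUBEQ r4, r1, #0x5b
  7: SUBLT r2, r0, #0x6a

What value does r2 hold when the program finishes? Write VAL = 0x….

[0] flags=0010 → (cmp)
[1] flags=0010 VS?F → skip
[2] flags=0010 GE?T → r2=0xa0
[3] flags=0010 GE?T → r1=0xe7
[4] flags=1000 → (cmp)
[5] flags=1000 EQ?F → skip
[6] flags=1000 EQ?F → skip
[7] flags=1000 LT?T → r2=0x0a

VAL = 0x0a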